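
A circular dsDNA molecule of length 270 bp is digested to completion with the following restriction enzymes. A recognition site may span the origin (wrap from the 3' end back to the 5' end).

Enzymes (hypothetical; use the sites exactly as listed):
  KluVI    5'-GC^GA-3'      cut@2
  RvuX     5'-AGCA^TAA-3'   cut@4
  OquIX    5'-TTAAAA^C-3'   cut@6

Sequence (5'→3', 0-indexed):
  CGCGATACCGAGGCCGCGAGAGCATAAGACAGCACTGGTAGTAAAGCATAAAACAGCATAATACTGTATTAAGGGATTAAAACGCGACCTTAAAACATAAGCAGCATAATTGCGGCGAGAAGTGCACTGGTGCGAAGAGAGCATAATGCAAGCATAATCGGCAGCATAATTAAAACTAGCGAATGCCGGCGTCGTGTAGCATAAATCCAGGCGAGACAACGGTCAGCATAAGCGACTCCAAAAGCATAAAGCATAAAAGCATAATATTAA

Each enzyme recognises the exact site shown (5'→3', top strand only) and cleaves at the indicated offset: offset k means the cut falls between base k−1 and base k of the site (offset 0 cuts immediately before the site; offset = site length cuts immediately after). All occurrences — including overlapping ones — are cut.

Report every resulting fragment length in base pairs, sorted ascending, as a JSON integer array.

[3,5,5,7,7,8,9,10,10,10,10,11,11,11,12,12,13,14,16,17,21,24,24]

Scan for sites:
  KluVI GCGA/2: at [1, 15, 83, 114, 131, 178, 210, 231] ⇒ [3, 17, 85, 116, 133, 180, 212, 233]
  RvuX AGCATAA/4: at [20, 44, 54, 102, 139, 150, 162, 197, 224, 242, 249, 257] ⇒ [24, 48, 58, 106, 143, 154, 166, 201, 228, 246, 253, 261]
  OquIX TTAAAAC/6: at [76, 89, 169] ⇒ [82, 95, 175]

Pooled cuts: [3, 17, 24, 48, 58, 82, 85, 95, 106, 116, 133, 143, 154, 166, 175, 180, 201, 212, 228, 233, 246, 253, 261]

Fragment lengths:
  3→17: 14 bp
  17→24: 7 bp
  24→48: 24 bp
  48→58: 10 bp
  58→82: 24 bp
  82→85: 3 bp
  85→95: 10 bp
  95→106: 11 bp
  106→116: 10 bp
  116→133: 17 bp
  133→143: 10 bp
  143→154: 11 bp
  154→166: 12 bp
  166→175: 9 bp
  175→180: 5 bp
  180→201: 21 bp
  201→212: 11 bp
  212→228: 16 bp
  228→233: 5 bp
  233→246: 13 bp
  246→253: 7 bp
  253→261: 8 bp
  261→3 (wrap): 270-261+3 = 12 bp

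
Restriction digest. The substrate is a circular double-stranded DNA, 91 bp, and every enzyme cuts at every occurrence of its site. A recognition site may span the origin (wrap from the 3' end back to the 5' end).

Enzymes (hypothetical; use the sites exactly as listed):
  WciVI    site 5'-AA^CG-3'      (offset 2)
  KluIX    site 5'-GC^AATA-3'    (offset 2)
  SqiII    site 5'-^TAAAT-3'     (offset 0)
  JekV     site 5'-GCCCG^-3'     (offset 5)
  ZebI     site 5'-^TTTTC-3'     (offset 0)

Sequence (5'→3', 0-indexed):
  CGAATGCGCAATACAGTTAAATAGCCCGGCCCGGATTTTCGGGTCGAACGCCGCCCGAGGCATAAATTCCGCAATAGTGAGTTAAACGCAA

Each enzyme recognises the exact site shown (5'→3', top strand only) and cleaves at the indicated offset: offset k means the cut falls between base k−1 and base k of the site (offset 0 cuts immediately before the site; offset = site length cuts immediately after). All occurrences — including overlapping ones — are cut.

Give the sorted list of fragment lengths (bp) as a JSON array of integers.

Scan for sites:
  WciVI (AACG, off=2): starts [46, 84, 89] → cuts [0, 48, 86]
  KluIX (GCAATA, off=2): starts [7, 70] → cuts [9, 72]
  SqiII (TAAAT, off=0): starts [17, 62] → cuts [17, 62]
  JekV (GCCCG, off=5): starts [23, 28, 52] → cuts [28, 33, 57]
  ZebI (TTTTC, off=0): starts [35] → cuts [35]

Pooled cuts: [0, 9, 17, 28, 33, 35, 48, 57, 62, 72, 86]

Fragments:
  0→9: 9 bp
  9→17: 8 bp
  17→28: 11 bp
  28→33: 5 bp
  33→35: 2 bp
  35→48: 13 bp
  48→57: 9 bp
  57→62: 5 bp
  62→72: 10 bp
  72→86: 14 bp
  86→0 (wrap): 91-86+0 = 5 bp

[2,5,5,5,8,9,9,10,11,13,14]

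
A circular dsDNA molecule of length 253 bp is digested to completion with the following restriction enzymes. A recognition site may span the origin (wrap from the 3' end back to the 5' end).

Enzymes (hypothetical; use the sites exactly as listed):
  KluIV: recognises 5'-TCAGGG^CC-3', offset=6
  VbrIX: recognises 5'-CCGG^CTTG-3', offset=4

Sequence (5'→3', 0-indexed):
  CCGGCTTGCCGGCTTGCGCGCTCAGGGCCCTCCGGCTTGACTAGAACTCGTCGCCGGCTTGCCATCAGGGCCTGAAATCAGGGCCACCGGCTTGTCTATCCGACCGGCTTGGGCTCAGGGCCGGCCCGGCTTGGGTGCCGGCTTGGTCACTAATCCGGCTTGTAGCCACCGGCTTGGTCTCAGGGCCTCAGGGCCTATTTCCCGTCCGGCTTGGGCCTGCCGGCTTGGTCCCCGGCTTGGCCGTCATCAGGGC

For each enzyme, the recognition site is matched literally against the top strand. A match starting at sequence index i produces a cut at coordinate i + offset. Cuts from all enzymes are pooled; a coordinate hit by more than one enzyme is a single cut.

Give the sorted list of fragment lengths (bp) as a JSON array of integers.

Per-enzyme occurrences:
  KluIV (TCAGGGCC, off=6): starts [21, 64, 77, 114, 179, 187, 246] → cuts [27, 70, 83, 120, 185, 193, 252]
  VbrIX (CCGGCTTG, off=4): starts [0, 8, 31, 53, 86, 103, 125, 137, 154, 168, 205, 219, 231] → cuts [4, 12, 35, 57, 90, 107, 129, 141, 158, 172, 209, 223, 235]

All cut coordinates (distinct, sorted): [4, 12, 27, 35, 57, 70, 83, 90, 107, 120, 129, 141, 158, 172, 185, 193, 209, 223, 235, 252]

Fragment lengths:
  4→12: 8 bp
  12→27: 15 bp
  27→35: 8 bp
  35→57: 22 bp
  57→70: 13 bp
  70→83: 13 bp
  83→90: 7 bp
  90→107: 17 bp
  107→120: 13 bp
  120→129: 9 bp
  129→141: 12 bp
  141→158: 17 bp
  158→172: 14 bp
  172→185: 13 bp
  185→193: 8 bp
  193→209: 16 bp
  209→223: 14 bp
  223→235: 12 bp
  235→252: 17 bp
  252→4 (wrap): 253-252+4 = 5 bp

[5,7,8,8,8,9,12,12,13,13,13,13,14,14,15,16,17,17,17,22]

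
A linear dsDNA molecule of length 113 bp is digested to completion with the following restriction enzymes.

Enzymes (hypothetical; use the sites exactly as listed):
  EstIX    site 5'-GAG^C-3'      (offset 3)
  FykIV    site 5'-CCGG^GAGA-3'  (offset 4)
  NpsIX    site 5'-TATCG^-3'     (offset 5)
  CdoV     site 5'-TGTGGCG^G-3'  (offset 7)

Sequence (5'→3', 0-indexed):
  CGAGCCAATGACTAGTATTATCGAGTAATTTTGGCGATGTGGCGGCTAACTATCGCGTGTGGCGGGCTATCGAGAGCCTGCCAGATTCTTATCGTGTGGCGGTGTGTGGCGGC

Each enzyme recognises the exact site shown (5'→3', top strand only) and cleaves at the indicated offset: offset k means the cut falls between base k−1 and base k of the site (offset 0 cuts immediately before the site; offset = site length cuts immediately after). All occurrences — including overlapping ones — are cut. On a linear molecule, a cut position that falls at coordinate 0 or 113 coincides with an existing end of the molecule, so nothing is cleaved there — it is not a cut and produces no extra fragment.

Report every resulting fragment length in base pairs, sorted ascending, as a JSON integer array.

[2,4,4,7,8,9,10,11,18,19,21]

Per-enzyme occurrences:
  EstIX (GAGC, off=3): starts [1, 73] → cuts [4, 76]
  FykIV (CCGGGAGA, off=4): no sites
  NpsIX (TATCG, off=5): starts [18, 50, 67, 89] → cuts [23, 55, 72, 94]
  CdoV (TGTGGCGG, off=7): starts [37, 57, 94, 104] → cuts [44, 64, 101, 111]

Pooled cuts: [4, 23, 44, 55, 64, 72, 76, 94, 101, 111]

Fragments:
  [0,4): 4 bp
  [4,23): 19 bp
  [23,44): 21 bp
  [44,55): 11 bp
  [55,64): 9 bp
  [64,72): 8 bp
  [72,76): 4 bp
  [76,94): 18 bp
  [94,101): 7 bp
  [101,111): 10 bp
  [111,113): 2 bp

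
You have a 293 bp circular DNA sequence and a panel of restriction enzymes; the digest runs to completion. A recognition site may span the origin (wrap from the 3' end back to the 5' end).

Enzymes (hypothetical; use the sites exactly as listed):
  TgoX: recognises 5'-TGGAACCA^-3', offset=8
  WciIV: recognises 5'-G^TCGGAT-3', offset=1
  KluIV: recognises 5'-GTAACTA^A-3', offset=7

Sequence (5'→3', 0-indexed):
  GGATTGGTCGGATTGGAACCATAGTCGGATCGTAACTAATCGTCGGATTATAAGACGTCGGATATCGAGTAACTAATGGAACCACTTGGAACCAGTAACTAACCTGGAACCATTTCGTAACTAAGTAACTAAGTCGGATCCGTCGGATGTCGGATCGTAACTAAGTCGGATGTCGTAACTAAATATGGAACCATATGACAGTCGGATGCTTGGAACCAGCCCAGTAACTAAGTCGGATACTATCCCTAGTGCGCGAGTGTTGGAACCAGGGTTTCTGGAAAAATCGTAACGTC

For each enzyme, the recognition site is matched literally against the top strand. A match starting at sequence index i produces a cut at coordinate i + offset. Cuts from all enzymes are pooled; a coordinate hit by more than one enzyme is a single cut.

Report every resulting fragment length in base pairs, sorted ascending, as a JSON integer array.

Per-enzyme occurrences:
  TgoX TGGAACCA/8: at [13, 76, 86, 104, 185, 210, 260] ⇒ [21, 84, 94, 112, 193, 218, 268]
  WciIV GTCGGAT/1: at [6, 23, 41, 56, 132, 141, 148, 164, 200, 231, 290] ⇒ [7, 24, 42, 57, 133, 142, 149, 165, 201, 232, 291]
  KluIV GTAACTAA/7: at [31, 68, 94, 116, 124, 156, 174, 223] ⇒ [38, 75, 101, 123, 131, 163, 181, 230]

Pooled cuts: [7, 21, 24, 38, 42, 57, 75, 84, 94, 101, 112, 123, 131, 133, 142, 149, 163, 165, 181, 193, 201, 218, 230, 232, 268, 291]

Fragment lengths:
  7→21: 14 bp
  21→24: 3 bp
  24→38: 14 bp
  38→42: 4 bp
  42→57: 15 bp
  57→75: 18 bp
  75→84: 9 bp
  84→94: 10 bp
  94→101: 7 bp
  101→112: 11 bp
  112→123: 11 bp
  123→131: 8 bp
  131→133: 2 bp
  133→142: 9 bp
  142→149: 7 bp
  149→163: 14 bp
  163→165: 2 bp
  165→181: 16 bp
  181→193: 12 bp
  193→201: 8 bp
  201→218: 17 bp
  218→230: 12 bp
  230→232: 2 bp
  232→268: 36 bp
  268→291: 23 bp
  291→7 (wrap): 293-291+7 = 9 bp

[2,2,2,3,4,7,7,8,8,9,9,9,10,11,11,12,12,14,14,14,15,16,17,18,23,36]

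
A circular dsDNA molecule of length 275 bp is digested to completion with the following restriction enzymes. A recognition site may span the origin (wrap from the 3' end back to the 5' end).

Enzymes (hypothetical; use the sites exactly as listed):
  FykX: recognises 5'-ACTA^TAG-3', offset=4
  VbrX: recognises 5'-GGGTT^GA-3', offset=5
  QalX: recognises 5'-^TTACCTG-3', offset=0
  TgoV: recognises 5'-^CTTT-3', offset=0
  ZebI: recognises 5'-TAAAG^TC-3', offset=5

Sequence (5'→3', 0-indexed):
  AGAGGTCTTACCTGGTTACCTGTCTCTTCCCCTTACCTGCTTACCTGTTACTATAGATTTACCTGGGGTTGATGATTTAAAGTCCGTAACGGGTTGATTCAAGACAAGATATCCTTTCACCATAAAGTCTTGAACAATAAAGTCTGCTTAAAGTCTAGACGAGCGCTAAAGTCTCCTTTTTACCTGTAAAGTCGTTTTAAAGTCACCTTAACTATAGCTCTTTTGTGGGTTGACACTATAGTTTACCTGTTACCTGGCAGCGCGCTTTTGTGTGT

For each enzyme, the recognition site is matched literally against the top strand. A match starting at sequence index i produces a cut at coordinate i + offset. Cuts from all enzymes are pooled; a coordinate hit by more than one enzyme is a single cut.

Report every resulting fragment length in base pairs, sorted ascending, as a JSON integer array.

Per-enzyme occurrences:
  FykX ACTATAG/4: at [49, 210, 234] ⇒ [53, 214, 238]
  VbrX GGGTTGA/5: at [65, 90, 226] ⇒ [70, 95, 231]
  QalX TTACCTG/0: at [7, 15, 32, 40, 58, 179, 242, 249] ⇒ [7, 15, 32, 40, 58, 179, 242, 249]
  TgoV CTTT/0: at [113, 175, 219, 264] ⇒ [113, 175, 219, 264]
  ZebI TAAAGTC/5: at [77, 122, 137, 148, 166, 186, 197] ⇒ [82, 127, 142, 153, 171, 191, 202]

Pooled cuts: [7, 15, 32, 40, 53, 58, 70, 82, 95, 113, 127, 142, 153, 171, 175, 179, 191, 202, 214, 219, 231, 238, 242, 249, 264]

Fragment lengths:
  7→15: 8 bp
  15→32: 17 bp
  32→40: 8 bp
  40→53: 13 bp
  53→58: 5 bp
  58→70: 12 bp
  70→82: 12 bp
  82→95: 13 bp
  95→113: 18 bp
  113→127: 14 bp
  127→142: 15 bp
  142→153: 11 bp
  153→171: 18 bp
  171→175: 4 bp
  175→179: 4 bp
  179→191: 12 bp
  191→202: 11 bp
  202→214: 12 bp
  214→219: 5 bp
  219→231: 12 bp
  231→238: 7 bp
  238→242: 4 bp
  242→249: 7 bp
  249→264: 15 bp
  264→7 (wrap): 275-264+7 = 18 bp

[4,4,4,5,5,7,7,8,8,11,11,12,12,12,12,12,13,13,14,15,15,17,18,18,18]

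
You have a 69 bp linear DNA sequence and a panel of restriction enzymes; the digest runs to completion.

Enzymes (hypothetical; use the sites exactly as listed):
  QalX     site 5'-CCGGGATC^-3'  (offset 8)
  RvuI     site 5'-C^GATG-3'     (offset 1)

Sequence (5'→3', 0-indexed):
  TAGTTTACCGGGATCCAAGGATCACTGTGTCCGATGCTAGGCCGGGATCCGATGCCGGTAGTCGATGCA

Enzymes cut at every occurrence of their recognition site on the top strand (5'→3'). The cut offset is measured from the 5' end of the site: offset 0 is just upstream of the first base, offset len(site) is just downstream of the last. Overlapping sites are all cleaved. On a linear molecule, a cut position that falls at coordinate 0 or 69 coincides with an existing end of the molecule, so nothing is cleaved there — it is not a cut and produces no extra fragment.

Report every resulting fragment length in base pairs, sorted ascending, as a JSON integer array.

[1,6,13,15,17,17]

Per-enzyme occurrences:
  QalX CCGGGATC/8: at [7, 41] ⇒ [15, 49]
  RvuI CGATG/1: at [31, 49, 62] ⇒ [32, 50, 63]

Pooled cuts: [15, 32, 49, 50, 63]

Fragments:
  [0,15): 15 bp
  [15,32): 17 bp
  [32,49): 17 bp
  [49,50): 1 bp
  [50,63): 13 bp
  [63,69): 6 bp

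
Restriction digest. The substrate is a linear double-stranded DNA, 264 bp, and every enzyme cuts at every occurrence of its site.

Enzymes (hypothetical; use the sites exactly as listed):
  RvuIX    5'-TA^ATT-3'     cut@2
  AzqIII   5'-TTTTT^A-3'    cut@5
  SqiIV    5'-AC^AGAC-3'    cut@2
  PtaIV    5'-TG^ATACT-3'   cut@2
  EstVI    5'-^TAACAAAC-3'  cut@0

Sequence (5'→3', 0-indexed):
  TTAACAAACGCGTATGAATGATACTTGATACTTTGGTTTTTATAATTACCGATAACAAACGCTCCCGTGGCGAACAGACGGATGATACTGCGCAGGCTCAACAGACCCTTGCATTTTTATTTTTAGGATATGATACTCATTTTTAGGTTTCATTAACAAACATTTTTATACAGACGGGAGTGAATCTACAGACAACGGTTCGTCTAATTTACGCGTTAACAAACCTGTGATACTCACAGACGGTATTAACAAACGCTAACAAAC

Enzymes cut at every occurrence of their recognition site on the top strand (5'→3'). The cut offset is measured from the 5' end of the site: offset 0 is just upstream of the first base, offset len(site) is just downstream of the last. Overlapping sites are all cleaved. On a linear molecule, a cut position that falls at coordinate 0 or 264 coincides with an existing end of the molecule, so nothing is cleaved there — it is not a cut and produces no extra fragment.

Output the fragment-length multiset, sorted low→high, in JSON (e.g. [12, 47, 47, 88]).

[1,3,4,6,7,8,8,8,8,9,9,9,10,10,12,13,14,14,16,17,18,18,19,23]

Scan for sites:
  RvuIX (TAATT, off=2): starts [42, 204] → cuts [44, 206]
  AzqIII (TTTTTA, off=5): starts [36, 113, 119, 139, 162] → cuts [41, 118, 124, 144, 167]
  SqiIV (ACAGAC, off=2): starts [73, 100, 169, 187, 235] → cuts [75, 102, 171, 189, 237]
  PtaIV (TGATACT, off=2): starts [18, 25, 82, 130, 227] → cuts [20, 27, 84, 132, 229]
  EstVI (TAACAAAC, off=0): starts [1, 52, 153, 216, 246, 256] → cuts [1, 52, 153, 216, 246, 256]

All cut coordinates (distinct, sorted): [1, 20, 27, 41, 44, 52, 75, 84, 102, 118, 124, 132, 144, 153, 167, 171, 189, 206, 216, 229, 237, 246, 256]

Fragment lengths:
  [0,1): 1 bp
  [1,20): 19 bp
  [20,27): 7 bp
  [27,41): 14 bp
  [41,44): 3 bp
  [44,52): 8 bp
  [52,75): 23 bp
  [75,84): 9 bp
  [84,102): 18 bp
  [102,118): 16 bp
  [118,124): 6 bp
  [124,132): 8 bp
  [132,144): 12 bp
  [144,153): 9 bp
  [153,167): 14 bp
  [167,171): 4 bp
  [171,189): 18 bp
  [189,206): 17 bp
  [206,216): 10 bp
  [216,229): 13 bp
  [229,237): 8 bp
  [237,246): 9 bp
  [246,256): 10 bp
  [256,264): 8 bp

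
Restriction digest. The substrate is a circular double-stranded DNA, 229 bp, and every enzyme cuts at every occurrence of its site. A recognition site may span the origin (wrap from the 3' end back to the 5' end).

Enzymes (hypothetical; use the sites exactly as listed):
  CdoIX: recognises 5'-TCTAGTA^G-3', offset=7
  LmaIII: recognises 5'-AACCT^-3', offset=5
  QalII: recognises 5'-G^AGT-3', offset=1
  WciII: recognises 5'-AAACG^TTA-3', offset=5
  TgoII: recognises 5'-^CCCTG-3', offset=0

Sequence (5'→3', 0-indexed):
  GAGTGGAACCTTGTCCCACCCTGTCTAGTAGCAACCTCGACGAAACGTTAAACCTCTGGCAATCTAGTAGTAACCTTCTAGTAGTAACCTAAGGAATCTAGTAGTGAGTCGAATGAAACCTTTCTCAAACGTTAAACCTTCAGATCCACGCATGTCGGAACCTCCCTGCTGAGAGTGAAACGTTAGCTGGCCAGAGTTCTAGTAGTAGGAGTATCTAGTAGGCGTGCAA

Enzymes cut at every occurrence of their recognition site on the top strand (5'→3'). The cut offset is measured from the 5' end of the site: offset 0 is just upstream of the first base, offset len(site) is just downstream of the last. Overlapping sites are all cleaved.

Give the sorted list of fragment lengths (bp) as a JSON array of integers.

Site scan:
  CdoIX TCTAGTAG/7: at [23, 62, 76, 96, 197, 213] ⇒ [30, 69, 83, 103, 204, 220]
  LmaIII AACCT/5: at [6, 32, 50, 71, 85, 116, 134, 158] ⇒ [11, 37, 55, 76, 90, 121, 139, 163]
  QalII GAGT/1: at [0, 105, 172, 193, 208] ⇒ [1, 106, 173, 194, 209]
  WciII AAACGTTA/5: at [42, 126, 177] ⇒ [47, 131, 182]
  TgoII CCCTG/0: at [18, 163] ⇒ [18, 163]

Pooled cuts: [1, 11, 18, 30, 37, 47, 55, 69, 76, 83, 90, 103, 106, 121, 131, 139, 163, 173, 182, 194, 204, 209, 220]

Fragments:
  1→11: 10 bp
  11→18: 7 bp
  18→30: 12 bp
  30→37: 7 bp
  37→47: 10 bp
  47→55: 8 bp
  55→69: 14 bp
  69→76: 7 bp
  76→83: 7 bp
  83→90: 7 bp
  90→103: 13 bp
  103→106: 3 bp
  106→121: 15 bp
  121→131: 10 bp
  131→139: 8 bp
  139→163: 24 bp
  163→173: 10 bp
  173→182: 9 bp
  182→194: 12 bp
  194→204: 10 bp
  204→209: 5 bp
  209→220: 11 bp
  220→1 (wrap): 229-220+1 = 10 bp

[3,5,7,7,7,7,7,8,8,9,10,10,10,10,10,10,11,12,12,13,14,15,24]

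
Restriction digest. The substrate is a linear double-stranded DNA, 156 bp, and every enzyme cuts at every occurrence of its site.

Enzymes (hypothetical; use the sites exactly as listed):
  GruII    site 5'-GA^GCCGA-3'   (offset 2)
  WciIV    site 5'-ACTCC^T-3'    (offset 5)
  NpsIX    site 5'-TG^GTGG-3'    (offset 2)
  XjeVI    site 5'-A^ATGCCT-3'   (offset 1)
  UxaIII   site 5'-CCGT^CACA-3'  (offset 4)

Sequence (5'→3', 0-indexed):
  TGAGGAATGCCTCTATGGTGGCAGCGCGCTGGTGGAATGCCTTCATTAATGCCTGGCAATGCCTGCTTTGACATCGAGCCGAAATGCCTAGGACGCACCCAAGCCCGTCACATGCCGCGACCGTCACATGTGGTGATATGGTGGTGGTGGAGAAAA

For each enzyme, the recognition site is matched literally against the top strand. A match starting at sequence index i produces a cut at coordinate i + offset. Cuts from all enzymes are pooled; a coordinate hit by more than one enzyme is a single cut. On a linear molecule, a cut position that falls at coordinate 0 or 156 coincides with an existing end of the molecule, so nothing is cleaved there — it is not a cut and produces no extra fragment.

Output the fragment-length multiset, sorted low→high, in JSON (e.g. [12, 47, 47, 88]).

[3,3,5,6,6,10,10,11,12,14,16,16,19,25]

Site scan:
  GruII GAGCCGA/2: at [75] ⇒ [77]
  WciIV (ACTCCT, off=5): no sites
  NpsIX TGGTGG/2: at [15, 29, 138, 141, 144] ⇒ [17, 31, 140, 143, 146]
  XjeVI AATGCCT/1: at [5, 35, 47, 57, 82] ⇒ [6, 36, 48, 58, 83]
  UxaIII CCGTCACA/4: at [104, 120] ⇒ [108, 124]

Pooled cuts: [6, 17, 31, 36, 48, 58, 77, 83, 108, 124, 140, 143, 146]

Fragment lengths:
  [0,6): 6 bp
  [6,17): 11 bp
  [17,31): 14 bp
  [31,36): 5 bp
  [36,48): 12 bp
  [48,58): 10 bp
  [58,77): 19 bp
  [77,83): 6 bp
  [83,108): 25 bp
  [108,124): 16 bp
  [124,140): 16 bp
  [140,143): 3 bp
  [143,146): 3 bp
  [146,156): 10 bp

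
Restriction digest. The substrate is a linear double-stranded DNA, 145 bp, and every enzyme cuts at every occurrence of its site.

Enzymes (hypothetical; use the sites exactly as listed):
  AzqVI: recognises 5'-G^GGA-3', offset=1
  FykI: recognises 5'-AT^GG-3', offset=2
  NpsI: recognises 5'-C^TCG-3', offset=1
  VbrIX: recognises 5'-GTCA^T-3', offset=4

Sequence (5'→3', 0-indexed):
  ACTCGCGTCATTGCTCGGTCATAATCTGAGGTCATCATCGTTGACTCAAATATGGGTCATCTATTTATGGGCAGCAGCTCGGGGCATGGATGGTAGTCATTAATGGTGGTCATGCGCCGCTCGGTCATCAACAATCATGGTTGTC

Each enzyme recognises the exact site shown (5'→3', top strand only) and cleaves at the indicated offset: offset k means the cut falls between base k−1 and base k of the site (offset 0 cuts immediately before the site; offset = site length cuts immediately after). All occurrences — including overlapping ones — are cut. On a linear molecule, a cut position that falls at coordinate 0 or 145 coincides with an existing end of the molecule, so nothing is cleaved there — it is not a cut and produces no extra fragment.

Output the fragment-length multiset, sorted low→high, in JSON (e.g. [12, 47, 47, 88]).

Scan for sites:
  AzqVI (GGGA, off=1): no sites
  FykI (ATGG, off=2): starts [51, 66, 85, 89, 102, 136] → cuts [53, 68, 87, 91, 104, 138]
  NpsI (CTCG, off=1): starts [1, 13, 77, 119] → cuts [2, 14, 78, 120]
  VbrIX (GTCAT, off=4): starts [6, 17, 30, 55, 95, 108, 123] → cuts [10, 21, 34, 59, 99, 112, 127]

All cut coordinates (distinct, sorted): [2, 10, 14, 21, 34, 53, 59, 68, 78, 87, 91, 99, 104, 112, 120, 127, 138]

Fragments:
  [0,2): 2 bp
  [2,10): 8 bp
  [10,14): 4 bp
  [14,21): 7 bp
  [21,34): 13 bp
  [34,53): 19 bp
  [53,59): 6 bp
  [59,68): 9 bp
  [68,78): 10 bp
  [78,87): 9 bp
  [87,91): 4 bp
  [91,99): 8 bp
  [99,104): 5 bp
  [104,112): 8 bp
  [112,120): 8 bp
  [120,127): 7 bp
  [127,138): 11 bp
  [138,145): 7 bp

[2,4,4,5,6,7,7,7,8,8,8,8,9,9,10,11,13,19]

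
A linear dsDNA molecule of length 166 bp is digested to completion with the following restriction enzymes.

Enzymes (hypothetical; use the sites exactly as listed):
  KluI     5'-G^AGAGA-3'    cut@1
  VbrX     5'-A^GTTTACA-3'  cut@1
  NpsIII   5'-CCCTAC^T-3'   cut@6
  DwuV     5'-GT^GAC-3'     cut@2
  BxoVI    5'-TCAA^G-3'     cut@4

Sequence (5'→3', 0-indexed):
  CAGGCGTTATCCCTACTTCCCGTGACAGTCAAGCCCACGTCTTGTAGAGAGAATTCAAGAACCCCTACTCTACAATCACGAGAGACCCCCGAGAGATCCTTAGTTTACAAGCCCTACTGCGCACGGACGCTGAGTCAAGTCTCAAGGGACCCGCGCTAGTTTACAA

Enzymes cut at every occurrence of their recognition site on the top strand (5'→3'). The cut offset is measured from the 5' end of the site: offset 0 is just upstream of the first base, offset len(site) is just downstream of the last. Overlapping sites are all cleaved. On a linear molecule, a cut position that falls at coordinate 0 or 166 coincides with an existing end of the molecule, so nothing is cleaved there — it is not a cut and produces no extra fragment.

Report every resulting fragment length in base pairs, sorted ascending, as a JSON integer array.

Site scan:
  KluI GAGAGA/1: at [46, 79, 90] ⇒ [47, 80, 91]
  VbrX AGTTTACA/1: at [101, 157] ⇒ [102, 158]
  NpsIII CCCTACT/6: at [10, 62, 111] ⇒ [16, 68, 117]
  DwuV GTGAC/2: at [21] ⇒ [23]
  BxoVI TCAAG/4: at [28, 54, 134, 141] ⇒ [32, 58, 138, 145]

Pooled cuts: [16, 23, 32, 47, 58, 68, 80, 91, 102, 117, 138, 145, 158]

Fragments:
  [0,16): 16 bp
  [16,23): 7 bp
  [23,32): 9 bp
  [32,47): 15 bp
  [47,58): 11 bp
  [58,68): 10 bp
  [68,80): 12 bp
  [80,91): 11 bp
  [91,102): 11 bp
  [102,117): 15 bp
  [117,138): 21 bp
  [138,145): 7 bp
  [145,158): 13 bp
  [158,166): 8 bp

[7,7,8,9,10,11,11,11,12,13,15,15,16,21]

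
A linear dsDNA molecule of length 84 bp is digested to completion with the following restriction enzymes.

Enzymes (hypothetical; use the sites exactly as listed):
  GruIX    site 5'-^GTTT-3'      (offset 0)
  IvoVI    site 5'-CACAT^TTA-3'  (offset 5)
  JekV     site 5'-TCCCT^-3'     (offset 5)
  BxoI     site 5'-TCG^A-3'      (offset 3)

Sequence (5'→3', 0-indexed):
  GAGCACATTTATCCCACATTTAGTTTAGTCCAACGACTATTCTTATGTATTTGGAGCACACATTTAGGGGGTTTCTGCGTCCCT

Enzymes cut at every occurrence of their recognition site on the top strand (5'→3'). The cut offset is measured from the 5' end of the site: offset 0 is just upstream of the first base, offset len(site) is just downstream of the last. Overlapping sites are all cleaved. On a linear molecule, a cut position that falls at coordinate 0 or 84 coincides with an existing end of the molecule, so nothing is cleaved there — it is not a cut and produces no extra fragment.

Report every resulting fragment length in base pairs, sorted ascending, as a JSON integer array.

Per-enzyme occurrences:
  GruIX GTTT/0: at [22, 70] ⇒ [22, 70]
  IvoVI CACATTTA/5: at [3, 14, 58] ⇒ [8, 19, 63]
  JekV TCCCT/5: at [79] ⇒ [] (position 84 is a terminus of the linear molecule — no cut)
  BxoI (TCGA, off=3): no sites

All cut coordinates (distinct, sorted): [8, 19, 22, 63, 70]

Fragment lengths:
  [0,8): 8 bp
  [8,19): 11 bp
  [19,22): 3 bp
  [22,63): 41 bp
  [63,70): 7 bp
  [70,84): 14 bp

[3,7,8,11,14,41]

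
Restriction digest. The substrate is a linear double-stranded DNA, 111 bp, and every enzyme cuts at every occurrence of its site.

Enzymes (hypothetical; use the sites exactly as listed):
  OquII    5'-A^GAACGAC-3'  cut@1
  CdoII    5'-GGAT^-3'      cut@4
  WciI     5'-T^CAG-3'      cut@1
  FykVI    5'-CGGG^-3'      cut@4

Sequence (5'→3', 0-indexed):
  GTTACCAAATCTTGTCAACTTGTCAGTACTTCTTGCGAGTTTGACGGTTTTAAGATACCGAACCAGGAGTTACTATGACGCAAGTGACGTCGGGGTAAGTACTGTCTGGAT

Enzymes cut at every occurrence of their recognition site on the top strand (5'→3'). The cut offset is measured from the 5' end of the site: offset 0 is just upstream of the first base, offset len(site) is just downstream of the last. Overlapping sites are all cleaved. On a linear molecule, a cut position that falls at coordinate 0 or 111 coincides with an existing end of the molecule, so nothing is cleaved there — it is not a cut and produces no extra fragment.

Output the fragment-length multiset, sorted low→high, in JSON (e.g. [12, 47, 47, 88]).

[17,23,71]

Scan for sites:
  OquII (AGAACGAC, off=1): no sites
  CdoII GGAT/4: at [107] ⇒ [] (position 111 is a terminus of the linear molecule — no cut)
  WciI TCAG/1: at [22] ⇒ [23]
  FykVI CGGG/4: at [90] ⇒ [94]

Pooled cuts: [23, 94]

Fragments:
  [0,23): 23 bp
  [23,94): 71 bp
  [94,111): 17 bp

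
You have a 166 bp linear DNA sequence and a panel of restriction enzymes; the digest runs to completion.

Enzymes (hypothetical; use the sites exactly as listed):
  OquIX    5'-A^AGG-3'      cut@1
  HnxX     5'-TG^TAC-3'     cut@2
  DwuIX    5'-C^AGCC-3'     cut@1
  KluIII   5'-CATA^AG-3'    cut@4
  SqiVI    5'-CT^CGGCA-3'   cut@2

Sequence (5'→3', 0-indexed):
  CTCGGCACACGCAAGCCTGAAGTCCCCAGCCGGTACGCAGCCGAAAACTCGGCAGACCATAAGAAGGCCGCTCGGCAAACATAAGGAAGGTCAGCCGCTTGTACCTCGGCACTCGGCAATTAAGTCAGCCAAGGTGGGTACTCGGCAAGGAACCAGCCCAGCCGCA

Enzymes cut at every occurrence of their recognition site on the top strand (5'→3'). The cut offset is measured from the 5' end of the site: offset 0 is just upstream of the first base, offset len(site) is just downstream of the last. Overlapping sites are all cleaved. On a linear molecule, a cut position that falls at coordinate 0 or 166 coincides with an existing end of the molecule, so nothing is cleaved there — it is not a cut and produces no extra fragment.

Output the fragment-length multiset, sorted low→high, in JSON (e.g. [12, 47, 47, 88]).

Per-enzyme occurrences:
  OquIX AAGG/1: at [63, 82, 86, 130, 146] ⇒ [64, 83, 87, 131, 147]
  HnxX TGTAC/2: at [99] ⇒ [101]
  DwuIX CAGCC/1: at [26, 37, 91, 125, 153, 158] ⇒ [27, 38, 92, 126, 154, 159]
  KluIII CATAAG/4: at [57, 79] ⇒ [61, 83]
  SqiVI CTCGGCA/2: at [0, 47, 70, 104, 111, 140] ⇒ [2, 49, 72, 106, 113, 142]

Pooled cuts: [2, 27, 38, 49, 61, 64, 72, 83, 87, 92, 101, 106, 113, 126, 131, 142, 147, 154, 159]

Fragment lengths:
  [0,2): 2 bp
  [2,27): 25 bp
  [27,38): 11 bp
  [38,49): 11 bp
  [49,61): 12 bp
  [61,64): 3 bp
  [64,72): 8 bp
  [72,83): 11 bp
  [83,87): 4 bp
  [87,92): 5 bp
  [92,101): 9 bp
  [101,106): 5 bp
  [106,113): 7 bp
  [113,126): 13 bp
  [126,131): 5 bp
  [131,142): 11 bp
  [142,147): 5 bp
  [147,154): 7 bp
  [154,159): 5 bp
  [159,166): 7 bp

[2,3,4,5,5,5,5,5,7,7,7,8,9,11,11,11,11,12,13,25]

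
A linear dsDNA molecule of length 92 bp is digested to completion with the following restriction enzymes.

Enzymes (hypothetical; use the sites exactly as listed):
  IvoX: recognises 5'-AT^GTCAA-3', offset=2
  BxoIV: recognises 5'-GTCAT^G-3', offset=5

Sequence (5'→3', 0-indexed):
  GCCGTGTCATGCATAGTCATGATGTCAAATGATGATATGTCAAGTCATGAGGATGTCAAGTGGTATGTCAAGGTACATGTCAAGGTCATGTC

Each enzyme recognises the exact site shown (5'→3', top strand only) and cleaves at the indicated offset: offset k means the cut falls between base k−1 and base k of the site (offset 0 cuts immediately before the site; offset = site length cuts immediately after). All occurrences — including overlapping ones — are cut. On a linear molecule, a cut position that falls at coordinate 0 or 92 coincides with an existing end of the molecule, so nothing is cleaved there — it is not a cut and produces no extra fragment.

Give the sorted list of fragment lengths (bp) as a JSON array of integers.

[3,3,6,10,10,10,11,12,12,15]

Site scan:
  IvoX ATGTCAA/2: at [21, 36, 52, 64, 76] ⇒ [23, 38, 54, 66, 78]
  BxoIV GTCATG/5: at [5, 15, 43, 84] ⇒ [10, 20, 48, 89]

All cut coordinates (distinct, sorted): [10, 20, 23, 38, 48, 54, 66, 78, 89]

Fragment lengths:
  [0,10): 10 bp
  [10,20): 10 bp
  [20,23): 3 bp
  [23,38): 15 bp
  [38,48): 10 bp
  [48,54): 6 bp
  [54,66): 12 bp
  [66,78): 12 bp
  [78,89): 11 bp
  [89,92): 3 bp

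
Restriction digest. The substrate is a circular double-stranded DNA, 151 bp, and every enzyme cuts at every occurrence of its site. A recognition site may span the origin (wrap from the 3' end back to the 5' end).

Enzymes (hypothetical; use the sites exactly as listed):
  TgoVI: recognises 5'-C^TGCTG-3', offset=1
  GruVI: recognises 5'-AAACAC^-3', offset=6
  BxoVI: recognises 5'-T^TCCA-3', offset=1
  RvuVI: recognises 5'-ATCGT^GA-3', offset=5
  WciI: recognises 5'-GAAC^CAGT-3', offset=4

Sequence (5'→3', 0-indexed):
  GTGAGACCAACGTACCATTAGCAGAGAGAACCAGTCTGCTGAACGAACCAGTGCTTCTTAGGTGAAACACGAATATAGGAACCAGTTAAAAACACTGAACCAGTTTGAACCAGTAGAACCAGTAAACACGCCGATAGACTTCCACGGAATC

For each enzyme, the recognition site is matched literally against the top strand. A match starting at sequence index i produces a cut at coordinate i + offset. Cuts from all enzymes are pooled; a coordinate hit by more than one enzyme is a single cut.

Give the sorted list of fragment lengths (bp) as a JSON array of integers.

Scan for sites:
  TgoVI CTGCTG/1: at [35] ⇒ [36]
  GruVI AAACAC/6: at [64, 89, 123] ⇒ [70, 95, 129]
  BxoVI TTCCA/1: at [139] ⇒ [140]
  RvuVI ATCGTGA/5: at [148] ⇒ [2]
  WciI GAACCAGT/4: at [27, 44, 78, 96, 106, 115] ⇒ [31, 48, 82, 100, 110, 119]

Pooled cuts: [2, 31, 36, 48, 70, 82, 95, 100, 110, 119, 129, 140]

Fragment lengths:
  2→31: 29 bp
  31→36: 5 bp
  36→48: 12 bp
  48→70: 22 bp
  70→82: 12 bp
  82→95: 13 bp
  95→100: 5 bp
  100→110: 10 bp
  110→119: 9 bp
  119→129: 10 bp
  129→140: 11 bp
  140→2 (wrap): 151-140+2 = 13 bp

[5,5,9,10,10,11,12,12,13,13,22,29]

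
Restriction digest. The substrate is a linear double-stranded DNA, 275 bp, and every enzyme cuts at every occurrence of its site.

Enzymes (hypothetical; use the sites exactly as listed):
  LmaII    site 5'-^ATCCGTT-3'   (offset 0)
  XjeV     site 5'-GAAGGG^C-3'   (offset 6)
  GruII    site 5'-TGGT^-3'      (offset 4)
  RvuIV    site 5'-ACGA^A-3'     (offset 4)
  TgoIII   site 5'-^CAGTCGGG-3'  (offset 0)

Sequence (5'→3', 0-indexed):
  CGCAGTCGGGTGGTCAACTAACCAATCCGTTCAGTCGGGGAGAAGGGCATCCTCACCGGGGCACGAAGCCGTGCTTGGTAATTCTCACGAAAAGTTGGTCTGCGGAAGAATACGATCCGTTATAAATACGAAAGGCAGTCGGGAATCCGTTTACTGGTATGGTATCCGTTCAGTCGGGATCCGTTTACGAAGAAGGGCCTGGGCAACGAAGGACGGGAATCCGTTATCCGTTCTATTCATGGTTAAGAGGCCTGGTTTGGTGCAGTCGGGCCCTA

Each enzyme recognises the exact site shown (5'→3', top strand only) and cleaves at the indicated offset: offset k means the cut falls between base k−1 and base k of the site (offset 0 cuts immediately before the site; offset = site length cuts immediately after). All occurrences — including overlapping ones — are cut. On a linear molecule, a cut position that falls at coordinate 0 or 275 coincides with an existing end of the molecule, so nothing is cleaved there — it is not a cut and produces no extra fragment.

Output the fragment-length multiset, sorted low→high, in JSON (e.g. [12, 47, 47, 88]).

[1,2,4,5,5,7,7,7,7,8,9,9,9,10,11,12,12,12,13,13,13,14,15,16,17,18,19]

Scan for sites:
  LmaII ATCCGTT/0: at [24, 114, 144, 163, 178, 218, 225] ⇒ [24, 114, 144, 163, 178, 218, 225]
  XjeV GAAGGGC/6: at [41, 191] ⇒ [47, 197]
  GruII TGGT/4: at [10, 75, 95, 154, 159, 239, 252, 257] ⇒ [14, 79, 99, 158, 163, 243, 256, 261]
  RvuIV ACGAA/4: at [62, 86, 127, 186, 205] ⇒ [66, 90, 131, 190, 209]
  TgoIII CAGTCGGG/0: at [2, 31, 135, 170, 262] ⇒ [2, 31, 135, 170, 262]

All cut coordinates (distinct, sorted): [2, 14, 24, 31, 47, 66, 79, 90, 99, 114, 131, 135, 144, 158, 163, 170, 178, 190, 197, 209, 218, 225, 243, 256, 261, 262]

Fragments:
  [0,2): 2 bp
  [2,14): 12 bp
  [14,24): 10 bp
  [24,31): 7 bp
  [31,47): 16 bp
  [47,66): 19 bp
  [66,79): 13 bp
  [79,90): 11 bp
  [90,99): 9 bp
  [99,114): 15 bp
  [114,131): 17 bp
  [131,135): 4 bp
  [135,144): 9 bp
  [144,158): 14 bp
  [158,163): 5 bp
  [163,170): 7 bp
  [170,178): 8 bp
  [178,190): 12 bp
  [190,197): 7 bp
  [197,209): 12 bp
  [209,218): 9 bp
  [218,225): 7 bp
  [225,243): 18 bp
  [243,256): 13 bp
  [256,261): 5 bp
  [261,262): 1 bp
  [262,275): 13 bp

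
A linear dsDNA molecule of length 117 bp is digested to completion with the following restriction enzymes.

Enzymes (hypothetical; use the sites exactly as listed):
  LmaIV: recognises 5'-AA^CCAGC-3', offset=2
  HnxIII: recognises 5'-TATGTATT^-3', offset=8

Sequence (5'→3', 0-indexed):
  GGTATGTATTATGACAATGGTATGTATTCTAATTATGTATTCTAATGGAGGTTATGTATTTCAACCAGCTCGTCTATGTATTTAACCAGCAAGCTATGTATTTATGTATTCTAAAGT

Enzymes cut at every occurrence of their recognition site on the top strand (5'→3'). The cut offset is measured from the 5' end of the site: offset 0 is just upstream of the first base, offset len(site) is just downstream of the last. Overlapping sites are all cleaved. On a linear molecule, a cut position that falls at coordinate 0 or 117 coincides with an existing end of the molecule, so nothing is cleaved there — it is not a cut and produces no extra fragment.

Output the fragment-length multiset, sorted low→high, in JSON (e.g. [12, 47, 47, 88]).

[3,4,7,8,10,13,17,18,18,19]

Site scan:
  LmaIV (AACCAGC, off=2): starts [62, 83] → cuts [64, 85]
  HnxIII (TATGTATT, off=8): starts [2, 20, 33, 52, 74, 94, 102] → cuts [10, 28, 41, 60, 82, 102, 110]

Pooled cuts: [10, 28, 41, 60, 64, 82, 85, 102, 110]

Fragment lengths:
  [0,10): 10 bp
  [10,28): 18 bp
  [28,41): 13 bp
  [41,60): 19 bp
  [60,64): 4 bp
  [64,82): 18 bp
  [82,85): 3 bp
  [85,102): 17 bp
  [102,110): 8 bp
  [110,117): 7 bp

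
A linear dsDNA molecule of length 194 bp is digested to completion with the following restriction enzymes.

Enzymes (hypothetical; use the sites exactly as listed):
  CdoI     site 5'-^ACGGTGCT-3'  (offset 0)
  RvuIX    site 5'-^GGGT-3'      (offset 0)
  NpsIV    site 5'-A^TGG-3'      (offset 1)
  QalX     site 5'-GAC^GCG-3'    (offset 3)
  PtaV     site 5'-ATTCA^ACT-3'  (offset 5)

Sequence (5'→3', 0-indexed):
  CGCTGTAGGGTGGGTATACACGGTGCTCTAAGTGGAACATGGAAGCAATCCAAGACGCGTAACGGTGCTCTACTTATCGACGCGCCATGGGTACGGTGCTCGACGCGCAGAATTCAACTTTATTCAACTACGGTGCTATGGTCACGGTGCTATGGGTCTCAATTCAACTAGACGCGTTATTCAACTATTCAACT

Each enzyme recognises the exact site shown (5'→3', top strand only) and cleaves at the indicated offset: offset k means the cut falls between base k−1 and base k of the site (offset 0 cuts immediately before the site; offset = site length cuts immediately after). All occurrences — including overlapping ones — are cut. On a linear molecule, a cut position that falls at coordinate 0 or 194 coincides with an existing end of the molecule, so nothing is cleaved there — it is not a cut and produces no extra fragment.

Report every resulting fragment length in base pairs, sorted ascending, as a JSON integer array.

[1,1,3,3,4,4,5,5,6,7,7,8,8,9,9,10,10,12,12,13,17,20,20]

Per-enzyme occurrences:
  CdoI ACGGTGCT/0: at [19, 61, 92, 129, 143] ⇒ [19, 61, 92, 129, 143]
  RvuIX GGGT/0: at [7, 11, 88, 153] ⇒ [7, 11, 88, 153]
  NpsIV ATGG/1: at [38, 86, 137, 151] ⇒ [39, 87, 138, 152]
  QalX GACGCG/3: at [53, 78, 101, 170] ⇒ [56, 81, 104, 173]
  PtaV ATTCAACT/5: at [111, 121, 161, 178, 186] ⇒ [116, 126, 166, 183, 191]

Pooled cuts: [7, 11, 19, 39, 56, 61, 81, 87, 88, 92, 104, 116, 126, 129, 138, 143, 152, 153, 166, 173, 183, 191]

Fragment lengths:
  [0,7): 7 bp
  [7,11): 4 bp
  [11,19): 8 bp
  [19,39): 20 bp
  [39,56): 17 bp
  [56,61): 5 bp
  [61,81): 20 bp
  [81,87): 6 bp
  [87,88): 1 bp
  [88,92): 4 bp
  [92,104): 12 bp
  [104,116): 12 bp
  [116,126): 10 bp
  [126,129): 3 bp
  [129,138): 9 bp
  [138,143): 5 bp
  [143,152): 9 bp
  [152,153): 1 bp
  [153,166): 13 bp
  [166,173): 7 bp
  [173,183): 10 bp
  [183,191): 8 bp
  [191,194): 3 bp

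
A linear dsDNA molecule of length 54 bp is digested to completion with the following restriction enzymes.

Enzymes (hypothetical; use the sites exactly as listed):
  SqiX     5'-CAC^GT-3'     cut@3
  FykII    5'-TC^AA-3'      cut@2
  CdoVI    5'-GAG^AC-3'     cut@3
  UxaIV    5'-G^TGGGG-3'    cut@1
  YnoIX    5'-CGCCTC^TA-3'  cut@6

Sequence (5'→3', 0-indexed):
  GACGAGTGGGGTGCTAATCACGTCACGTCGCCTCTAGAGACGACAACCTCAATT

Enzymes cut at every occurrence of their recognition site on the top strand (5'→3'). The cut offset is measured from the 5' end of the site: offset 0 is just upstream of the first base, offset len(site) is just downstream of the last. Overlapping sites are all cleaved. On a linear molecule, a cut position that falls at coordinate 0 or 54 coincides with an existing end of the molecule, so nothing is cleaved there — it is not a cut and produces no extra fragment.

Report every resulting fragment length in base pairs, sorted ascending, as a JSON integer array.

[4,5,5,6,8,11,15]

Scan for sites:
  SqiX CACGT/3: at [18, 23] ⇒ [21, 26]
  FykII TCAA/2: at [48] ⇒ [50]
  CdoVI GAGAC/3: at [36] ⇒ [39]
  UxaIV GTGGGG/1: at [5] ⇒ [6]
  YnoIX CGCCTCTA/6: at [28] ⇒ [34]

All cut coordinates (distinct, sorted): [6, 21, 26, 34, 39, 50]

Fragments:
  [0,6): 6 bp
  [6,21): 15 bp
  [21,26): 5 bp
  [26,34): 8 bp
  [34,39): 5 bp
  [39,50): 11 bp
  [50,54): 4 bp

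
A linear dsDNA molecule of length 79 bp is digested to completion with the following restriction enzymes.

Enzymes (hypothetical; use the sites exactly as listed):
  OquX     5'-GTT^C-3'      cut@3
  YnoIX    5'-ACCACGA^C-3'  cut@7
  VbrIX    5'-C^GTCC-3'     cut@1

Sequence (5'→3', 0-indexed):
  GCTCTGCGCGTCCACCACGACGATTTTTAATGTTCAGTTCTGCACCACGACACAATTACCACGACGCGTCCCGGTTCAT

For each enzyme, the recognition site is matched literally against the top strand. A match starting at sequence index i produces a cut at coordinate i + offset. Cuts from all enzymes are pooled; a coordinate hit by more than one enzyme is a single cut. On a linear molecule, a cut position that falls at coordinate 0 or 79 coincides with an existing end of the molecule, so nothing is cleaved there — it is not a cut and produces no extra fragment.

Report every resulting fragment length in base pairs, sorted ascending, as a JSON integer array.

[3,3,5,9,9,11,11,14,14]

Site scan:
  OquX (GTTC, off=3): starts [31, 36, 73] → cuts [34, 39, 76]
  YnoIX (ACCACGAC, off=7): starts [13, 43, 57] → cuts [20, 50, 64]
  VbrIX (CGTCC, off=1): starts [8, 66] → cuts [9, 67]

All cut coordinates (distinct, sorted): [9, 20, 34, 39, 50, 64, 67, 76]

Fragments:
  [0,9): 9 bp
  [9,20): 11 bp
  [20,34): 14 bp
  [34,39): 5 bp
  [39,50): 11 bp
  [50,64): 14 bp
  [64,67): 3 bp
  [67,76): 9 bp
  [76,79): 3 bp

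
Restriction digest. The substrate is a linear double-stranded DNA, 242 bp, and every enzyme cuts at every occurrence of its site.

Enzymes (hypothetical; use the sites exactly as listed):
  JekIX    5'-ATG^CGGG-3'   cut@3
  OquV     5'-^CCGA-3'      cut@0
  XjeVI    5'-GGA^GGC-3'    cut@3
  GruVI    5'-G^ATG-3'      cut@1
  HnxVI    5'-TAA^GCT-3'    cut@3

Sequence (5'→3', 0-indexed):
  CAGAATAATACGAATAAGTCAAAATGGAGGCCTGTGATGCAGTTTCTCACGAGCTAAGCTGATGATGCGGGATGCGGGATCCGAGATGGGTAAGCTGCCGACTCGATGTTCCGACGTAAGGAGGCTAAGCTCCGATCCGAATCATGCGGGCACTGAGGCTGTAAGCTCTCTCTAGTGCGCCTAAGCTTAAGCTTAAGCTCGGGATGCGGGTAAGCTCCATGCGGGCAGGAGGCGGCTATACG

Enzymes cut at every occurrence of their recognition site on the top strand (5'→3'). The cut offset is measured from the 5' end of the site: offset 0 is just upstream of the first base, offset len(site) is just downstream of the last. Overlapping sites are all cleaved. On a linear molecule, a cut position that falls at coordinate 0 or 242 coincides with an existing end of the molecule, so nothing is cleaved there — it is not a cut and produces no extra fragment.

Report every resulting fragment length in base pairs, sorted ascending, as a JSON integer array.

Per-enzyme occurrences:
  JekIX (ATGCGGG, off=3): starts [64, 71, 143, 203, 218] → cuts [67, 74, 146, 206, 221]
  OquV (CCGA, off=0): starts [80, 97, 110, 131, 136] → cuts [80, 97, 110, 131, 136]
  XjeVI (GGAGGC, off=3): starts [25, 119, 227] → cuts [28, 122, 230]
  GruVI (GATG, off=1): starts [35, 60, 63, 70, 84, 104, 202] → cuts [36, 61, 64, 71, 85, 105, 203]
  HnxVI (TAAGCT, off=3): starts [54, 90, 125, 161, 181, 187, 193, 210] → cuts [57, 93, 128, 164, 184, 190, 196, 213]

All cut coordinates (distinct, sorted): [28, 36, 57, 61, 64, 67, 71, 74, 80, 85, 93, 97, 105, 110, 122, 128, 131, 136, 146, 164, 184, 190, 196, 203, 206, 213, 221, 230]

Fragments:
  [0,28): 28 bp
  [28,36): 8 bp
  [36,57): 21 bp
  [57,61): 4 bp
  [61,64): 3 bp
  [64,67): 3 bp
  [67,71): 4 bp
  [71,74): 3 bp
  [74,80): 6 bp
  [80,85): 5 bp
  [85,93): 8 bp
  [93,97): 4 bp
  [97,105): 8 bp
  [105,110): 5 bp
  [110,122): 12 bp
  [122,128): 6 bp
  [128,131): 3 bp
  [131,136): 5 bp
  [136,146): 10 bp
  [146,164): 18 bp
  [164,184): 20 bp
  [184,190): 6 bp
  [190,196): 6 bp
  [196,203): 7 bp
  [203,206): 3 bp
  [206,213): 7 bp
  [213,221): 8 bp
  [221,230): 9 bp
  [230,242): 12 bp

[3,3,3,3,3,4,4,4,5,5,5,6,6,6,6,7,7,8,8,8,8,9,10,12,12,18,20,21,28]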